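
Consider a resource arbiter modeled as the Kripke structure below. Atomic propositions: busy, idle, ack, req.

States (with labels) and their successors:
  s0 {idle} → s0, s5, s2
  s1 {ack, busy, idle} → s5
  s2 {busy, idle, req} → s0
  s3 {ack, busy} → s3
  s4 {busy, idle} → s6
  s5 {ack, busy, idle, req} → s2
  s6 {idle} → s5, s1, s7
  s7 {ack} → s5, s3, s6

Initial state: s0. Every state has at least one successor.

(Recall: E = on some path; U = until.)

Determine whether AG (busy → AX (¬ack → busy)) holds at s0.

States satisfying busy → AX (¬ack → busy): {s0, s1, s3, s5, s6, s7}.
States satisfying AG (busy → AX (¬ack → busy)): {s3}.
s2 is reachable from s0 and violates busy → AX (¬ack → busy), so AG fails at s0.
s0 ∉ Sat(AG (busy → AX (¬ack → busy))).

Does not hold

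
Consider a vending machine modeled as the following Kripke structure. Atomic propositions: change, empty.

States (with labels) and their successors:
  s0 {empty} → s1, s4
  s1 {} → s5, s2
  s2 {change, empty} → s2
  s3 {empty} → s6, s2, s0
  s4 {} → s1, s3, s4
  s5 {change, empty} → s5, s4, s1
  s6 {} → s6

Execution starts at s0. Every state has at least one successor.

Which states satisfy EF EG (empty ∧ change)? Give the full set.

{s0, s1, s2, s3, s4, s5}

States satisfying EG (empty ∧ change): {s2, s5}.
States satisfying EF EG (empty ∧ change): {s0, s1, s2, s3, s4, s5}.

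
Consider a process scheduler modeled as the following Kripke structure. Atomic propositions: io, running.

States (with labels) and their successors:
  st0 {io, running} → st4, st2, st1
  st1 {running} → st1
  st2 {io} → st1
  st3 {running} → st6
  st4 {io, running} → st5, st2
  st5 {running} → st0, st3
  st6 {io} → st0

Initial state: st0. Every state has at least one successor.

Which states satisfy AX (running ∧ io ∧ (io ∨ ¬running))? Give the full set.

States satisfying running ∧ io ∧ (io ∨ ¬running): {st0, st4}.
States satisfying AX (running ∧ io ∧ (io ∨ ¬running)): {st6}.

{st6}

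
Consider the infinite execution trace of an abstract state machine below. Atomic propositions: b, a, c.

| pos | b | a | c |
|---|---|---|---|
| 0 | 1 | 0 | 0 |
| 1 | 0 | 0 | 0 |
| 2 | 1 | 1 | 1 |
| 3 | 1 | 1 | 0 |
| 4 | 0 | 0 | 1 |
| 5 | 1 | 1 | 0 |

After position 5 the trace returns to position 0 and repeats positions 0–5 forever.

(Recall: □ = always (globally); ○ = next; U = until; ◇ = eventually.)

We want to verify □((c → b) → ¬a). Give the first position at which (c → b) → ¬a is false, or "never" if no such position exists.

Check (c → b) → ¬a at each position in order: 0 ✓, 1 ✓.
At position 2 the labels are {a, b, c}, so (c → b) → ¬a is false there. This is the first violation.

2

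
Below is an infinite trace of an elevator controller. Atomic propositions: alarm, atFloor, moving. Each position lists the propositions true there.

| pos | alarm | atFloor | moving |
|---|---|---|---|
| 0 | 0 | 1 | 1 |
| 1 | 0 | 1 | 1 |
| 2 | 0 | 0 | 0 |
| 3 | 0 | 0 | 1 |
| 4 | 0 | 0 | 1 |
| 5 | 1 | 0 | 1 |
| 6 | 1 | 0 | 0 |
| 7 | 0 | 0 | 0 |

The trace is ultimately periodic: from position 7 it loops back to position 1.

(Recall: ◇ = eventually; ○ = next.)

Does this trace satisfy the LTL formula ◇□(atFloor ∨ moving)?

□(atFloor ∨ moving) is false at every position 0..7, so it never becomes true and ◇□(atFloor ∨ moving) fails.

No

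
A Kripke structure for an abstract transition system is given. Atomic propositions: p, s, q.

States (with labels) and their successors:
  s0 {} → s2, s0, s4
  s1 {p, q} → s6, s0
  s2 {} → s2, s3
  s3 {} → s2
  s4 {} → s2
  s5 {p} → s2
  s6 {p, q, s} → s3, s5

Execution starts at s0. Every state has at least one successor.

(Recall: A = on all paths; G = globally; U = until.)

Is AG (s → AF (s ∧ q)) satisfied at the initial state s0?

States satisfying s → AF (s ∧ q): {s0, s1, s2, s3, s4, s5, s6}.
States satisfying AG (s → AF (s ∧ q)): {s0, s1, s2, s3, s4, s5, s6}.
Every state reachable from s0 satisfies s → AF (s ∧ q).
s0 ∈ Sat(AG (s → AF (s ∧ q))).

Yes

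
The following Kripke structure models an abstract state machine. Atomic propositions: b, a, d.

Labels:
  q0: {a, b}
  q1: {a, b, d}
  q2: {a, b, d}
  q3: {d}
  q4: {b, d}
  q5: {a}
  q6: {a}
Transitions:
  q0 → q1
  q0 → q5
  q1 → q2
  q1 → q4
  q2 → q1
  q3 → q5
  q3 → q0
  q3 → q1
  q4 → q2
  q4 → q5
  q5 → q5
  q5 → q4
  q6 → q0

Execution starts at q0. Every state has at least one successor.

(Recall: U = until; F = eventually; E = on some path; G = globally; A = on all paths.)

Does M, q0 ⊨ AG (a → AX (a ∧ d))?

Violated

States satisfying a → AX (a ∧ d): {q2, q3, q4}.
States satisfying AG (a → AX (a ∧ d)): ∅.
q0 is reachable from q0 and violates a → AX (a ∧ d), so AG fails at q0.
q0 ∉ Sat(AG (a → AX (a ∧ d))).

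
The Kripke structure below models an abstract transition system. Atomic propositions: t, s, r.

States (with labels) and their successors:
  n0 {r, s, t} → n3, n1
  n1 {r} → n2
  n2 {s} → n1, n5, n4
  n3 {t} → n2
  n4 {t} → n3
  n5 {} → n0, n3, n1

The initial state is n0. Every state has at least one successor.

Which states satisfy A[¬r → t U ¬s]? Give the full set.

States satisfying ¬r → t: {n0, n1, n3, n4}.
States satisfying ¬s: {n1, n3, n4, n5}.
States satisfying A[¬r → t U ¬s]: {n0, n1, n3, n4, n5}.

{n0, n1, n3, n4, n5}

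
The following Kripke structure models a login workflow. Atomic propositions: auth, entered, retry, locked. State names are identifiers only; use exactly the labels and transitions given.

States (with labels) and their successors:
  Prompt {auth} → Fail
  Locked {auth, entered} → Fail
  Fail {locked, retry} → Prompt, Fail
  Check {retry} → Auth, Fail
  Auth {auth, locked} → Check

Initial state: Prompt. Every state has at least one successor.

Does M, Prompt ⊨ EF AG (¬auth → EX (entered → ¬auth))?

States satisfying AG (¬auth → EX (entered → ¬auth)): {Prompt, Locked, Fail, Check, Auth}.
States satisfying EF AG (¬auth → EX (entered → ¬auth)): {Prompt, Locked, Fail, Check, Auth}.
Some path from Prompt reaches a state where AG (¬auth → EX (entered → ¬auth)) holds.
Prompt ∈ Sat(EF AG (¬auth → EX (entered → ¬auth))).

Satisfied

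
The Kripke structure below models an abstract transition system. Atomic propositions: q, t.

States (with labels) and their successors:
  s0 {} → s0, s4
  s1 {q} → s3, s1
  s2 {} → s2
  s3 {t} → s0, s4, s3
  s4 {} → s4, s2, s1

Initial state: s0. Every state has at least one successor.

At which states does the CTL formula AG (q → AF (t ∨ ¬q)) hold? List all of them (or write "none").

{s2}

States satisfying q → AF (t ∨ ¬q): {s0, s2, s3, s4}.
States satisfying AG (q → AF (t ∨ ¬q)): {s2}.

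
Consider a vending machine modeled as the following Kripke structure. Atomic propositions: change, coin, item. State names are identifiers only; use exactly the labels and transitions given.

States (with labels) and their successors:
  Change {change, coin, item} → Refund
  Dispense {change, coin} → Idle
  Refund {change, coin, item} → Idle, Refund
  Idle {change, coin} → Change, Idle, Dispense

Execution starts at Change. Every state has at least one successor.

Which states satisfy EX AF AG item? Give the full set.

none

States satisfying AF AG item: ∅.
States satisfying EX AF AG item: ∅.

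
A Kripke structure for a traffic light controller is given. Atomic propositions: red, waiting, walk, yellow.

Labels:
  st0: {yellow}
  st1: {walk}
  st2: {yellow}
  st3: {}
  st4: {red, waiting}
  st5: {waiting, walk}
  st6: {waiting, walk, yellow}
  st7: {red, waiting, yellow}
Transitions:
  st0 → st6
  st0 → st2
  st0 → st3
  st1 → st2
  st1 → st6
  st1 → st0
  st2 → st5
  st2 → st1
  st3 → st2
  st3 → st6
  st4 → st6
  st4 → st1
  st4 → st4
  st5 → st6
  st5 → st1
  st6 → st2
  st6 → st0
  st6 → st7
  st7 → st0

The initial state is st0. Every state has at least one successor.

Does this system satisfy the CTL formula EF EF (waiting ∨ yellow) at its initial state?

Yes

States satisfying EF (waiting ∨ yellow): {st0, st1, st2, st3, st4, st5, st6, st7}.
States satisfying EF EF (waiting ∨ yellow): {st0, st1, st2, st3, st4, st5, st6, st7}.
Some path from st0 reaches a state where EF (waiting ∨ yellow) holds.
st0 ∈ Sat(EF EF (waiting ∨ yellow)).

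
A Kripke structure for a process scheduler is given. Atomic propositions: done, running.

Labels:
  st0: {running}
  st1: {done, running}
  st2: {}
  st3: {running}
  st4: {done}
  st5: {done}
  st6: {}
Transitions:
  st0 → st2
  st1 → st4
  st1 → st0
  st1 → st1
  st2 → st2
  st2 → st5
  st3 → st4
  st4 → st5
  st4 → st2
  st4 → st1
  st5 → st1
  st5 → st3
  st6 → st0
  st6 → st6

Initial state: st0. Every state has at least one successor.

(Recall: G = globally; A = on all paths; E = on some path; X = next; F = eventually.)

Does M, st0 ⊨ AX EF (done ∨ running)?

Yes

States satisfying EF (done ∨ running): {st0, st1, st2, st3, st4, st5, st6}.
States satisfying AX EF (done ∨ running): {st0, st1, st2, st3, st4, st5, st6}.
st0 ∈ Sat(AX EF (done ∨ running)).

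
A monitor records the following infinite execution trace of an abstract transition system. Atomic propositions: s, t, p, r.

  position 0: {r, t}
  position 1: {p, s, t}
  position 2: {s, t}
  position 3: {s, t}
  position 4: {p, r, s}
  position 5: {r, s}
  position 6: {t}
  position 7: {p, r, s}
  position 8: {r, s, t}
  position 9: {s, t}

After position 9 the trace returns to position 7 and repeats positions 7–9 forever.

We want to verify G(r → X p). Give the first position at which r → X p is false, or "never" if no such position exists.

Check r → X p at each position in order: 0 ✓, 1 ✓, 2 ✓, 3 ✓.
At position 4 the labels are {p, r, s} and the next position 5 has {r, s}, so r → X p is false there. This is the first violation.

4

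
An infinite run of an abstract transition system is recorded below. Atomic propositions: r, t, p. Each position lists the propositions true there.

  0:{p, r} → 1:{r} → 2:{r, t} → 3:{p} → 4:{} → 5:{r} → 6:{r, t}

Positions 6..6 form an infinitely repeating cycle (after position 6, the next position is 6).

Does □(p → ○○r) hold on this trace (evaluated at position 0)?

Yes

p → ○○r holds at every position 0..6, and those are all positions ever visited, so □(p → ○○r) holds.
Positions where p holds: 0, 3.
Check ○○r at each: 0→ok, 3→ok.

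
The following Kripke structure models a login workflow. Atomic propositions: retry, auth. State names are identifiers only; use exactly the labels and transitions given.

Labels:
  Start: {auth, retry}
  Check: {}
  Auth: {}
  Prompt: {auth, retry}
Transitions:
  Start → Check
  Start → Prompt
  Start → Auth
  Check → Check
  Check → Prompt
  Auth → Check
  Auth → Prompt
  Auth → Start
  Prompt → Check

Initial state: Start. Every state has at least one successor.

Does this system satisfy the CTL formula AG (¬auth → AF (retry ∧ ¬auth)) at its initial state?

No

States satisfying ¬auth → AF (retry ∧ ¬auth): {Start, Prompt}.
States satisfying AG (¬auth → AF (retry ∧ ¬auth)): ∅.
Auth is reachable from Start and violates ¬auth → AF (retry ∧ ¬auth), so AG fails at Start.
Start ∉ Sat(AG (¬auth → AF (retry ∧ ¬auth))).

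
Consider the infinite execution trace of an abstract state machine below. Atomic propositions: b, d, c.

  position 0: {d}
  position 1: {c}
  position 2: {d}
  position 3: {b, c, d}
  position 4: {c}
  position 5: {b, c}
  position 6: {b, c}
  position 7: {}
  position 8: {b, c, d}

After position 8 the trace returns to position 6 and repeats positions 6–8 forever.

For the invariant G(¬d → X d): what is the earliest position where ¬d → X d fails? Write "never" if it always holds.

4

Check ¬d → X d at each position in order: 0 ✓, 1 ✓, 2 ✓, 3 ✓.
At position 4 the labels are {c} and the next position 5 has {b, c}, so ¬d → X d is false there. This is the first violation.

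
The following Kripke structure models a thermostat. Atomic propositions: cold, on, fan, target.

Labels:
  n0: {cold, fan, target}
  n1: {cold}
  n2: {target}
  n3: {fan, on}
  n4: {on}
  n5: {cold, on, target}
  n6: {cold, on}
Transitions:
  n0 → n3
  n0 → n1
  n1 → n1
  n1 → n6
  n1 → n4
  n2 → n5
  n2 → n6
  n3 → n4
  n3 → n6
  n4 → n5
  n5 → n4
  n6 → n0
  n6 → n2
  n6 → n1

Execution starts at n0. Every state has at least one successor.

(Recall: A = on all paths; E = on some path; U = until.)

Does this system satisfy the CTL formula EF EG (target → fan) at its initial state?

States satisfying EG (target → fan): {n0, n1, n3, n6}.
States satisfying EF EG (target → fan): {n0, n1, n2, n3, n6}.
Some path from n0 reaches a state where EG (target → fan) holds.
n0 ∈ Sat(EF EG (target → fan)).

Satisfied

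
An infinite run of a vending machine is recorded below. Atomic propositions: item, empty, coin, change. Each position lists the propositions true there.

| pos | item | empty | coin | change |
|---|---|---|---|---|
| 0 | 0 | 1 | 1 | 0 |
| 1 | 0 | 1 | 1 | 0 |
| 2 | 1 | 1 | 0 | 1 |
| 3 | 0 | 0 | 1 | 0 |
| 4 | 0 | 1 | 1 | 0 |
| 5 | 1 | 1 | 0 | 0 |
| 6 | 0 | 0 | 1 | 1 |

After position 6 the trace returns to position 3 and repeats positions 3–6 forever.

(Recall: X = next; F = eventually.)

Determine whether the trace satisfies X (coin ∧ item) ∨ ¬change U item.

Satisfied

The position after 0 is 1; coin ∧ item is false there.
Walking from position 0: item first holds at position 2, and ¬change holds at every earlier position along the way, so ¬change U item holds.
At position 0: X (coin ∧ item) is false; ¬change U item is true; so X (coin ∧ item) ∨ ¬change U item is true.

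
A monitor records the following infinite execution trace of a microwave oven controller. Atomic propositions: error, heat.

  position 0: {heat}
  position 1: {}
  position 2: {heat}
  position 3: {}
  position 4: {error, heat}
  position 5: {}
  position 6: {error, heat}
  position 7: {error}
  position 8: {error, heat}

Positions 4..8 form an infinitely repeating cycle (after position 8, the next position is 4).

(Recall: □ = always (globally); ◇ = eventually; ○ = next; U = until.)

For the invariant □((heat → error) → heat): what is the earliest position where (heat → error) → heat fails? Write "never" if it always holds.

1

Check (heat → error) → heat at each position in order: 0 ✓.
At position 1 the labels are {}, so (heat → error) → heat is false there. This is the first violation.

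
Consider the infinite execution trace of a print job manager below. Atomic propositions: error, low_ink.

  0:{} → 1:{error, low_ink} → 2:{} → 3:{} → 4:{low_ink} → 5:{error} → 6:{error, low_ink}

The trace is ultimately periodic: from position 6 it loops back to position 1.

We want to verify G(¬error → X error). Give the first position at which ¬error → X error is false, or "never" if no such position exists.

Check ¬error → X error at each position in order: 0 ✓, 1 ✓.
At position 2 the labels are {} and the next position 3 has {}, so ¬error → X error is false there. This is the first violation.

2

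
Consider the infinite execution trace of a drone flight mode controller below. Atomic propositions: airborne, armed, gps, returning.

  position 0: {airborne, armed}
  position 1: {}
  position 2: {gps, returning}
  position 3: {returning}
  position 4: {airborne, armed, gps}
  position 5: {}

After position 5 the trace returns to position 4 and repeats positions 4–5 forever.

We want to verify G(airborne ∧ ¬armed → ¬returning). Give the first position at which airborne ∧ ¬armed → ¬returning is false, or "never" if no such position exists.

never

airborne ∧ ¬armed → ¬returning holds at every position 0..5, and those are all the positions the trace ever visits, so the invariant G(airborne ∧ ¬armed → ¬returning) is never violated.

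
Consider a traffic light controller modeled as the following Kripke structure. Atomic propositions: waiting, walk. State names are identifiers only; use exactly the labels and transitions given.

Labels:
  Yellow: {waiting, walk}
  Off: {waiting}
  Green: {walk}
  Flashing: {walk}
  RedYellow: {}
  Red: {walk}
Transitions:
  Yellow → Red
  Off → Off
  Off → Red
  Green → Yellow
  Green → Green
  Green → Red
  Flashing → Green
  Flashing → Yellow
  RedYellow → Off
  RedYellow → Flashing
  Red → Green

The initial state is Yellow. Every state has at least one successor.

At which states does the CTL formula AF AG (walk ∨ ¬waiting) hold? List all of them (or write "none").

{Yellow, Green, Flashing, Red}

States satisfying AG (walk ∨ ¬waiting): {Yellow, Green, Flashing, Red}.
States satisfying AF AG (walk ∨ ¬waiting): {Yellow, Green, Flashing, Red}.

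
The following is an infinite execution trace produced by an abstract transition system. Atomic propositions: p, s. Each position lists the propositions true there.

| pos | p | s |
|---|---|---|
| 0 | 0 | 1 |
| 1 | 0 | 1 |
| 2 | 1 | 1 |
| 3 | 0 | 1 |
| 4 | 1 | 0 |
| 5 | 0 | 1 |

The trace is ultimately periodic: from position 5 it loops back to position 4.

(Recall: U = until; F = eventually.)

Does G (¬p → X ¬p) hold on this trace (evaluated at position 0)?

Does not hold

¬p → X ¬p must hold at every position from 0 onward. It fails at position 1, so G (¬p → X ¬p) is false.
Positions where ¬p holds: 0, 1, 3, 5.
Check X ¬p at each: 0→ok, 1→fails, 3→fails, 5→fails.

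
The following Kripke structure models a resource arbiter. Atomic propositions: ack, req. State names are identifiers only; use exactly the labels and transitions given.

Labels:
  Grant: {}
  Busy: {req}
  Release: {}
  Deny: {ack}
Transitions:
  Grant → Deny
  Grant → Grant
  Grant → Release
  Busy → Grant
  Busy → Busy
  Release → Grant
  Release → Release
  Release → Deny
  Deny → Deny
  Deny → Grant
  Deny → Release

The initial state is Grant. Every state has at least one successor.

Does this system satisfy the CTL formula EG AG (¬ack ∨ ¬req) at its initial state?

States satisfying AG (¬ack ∨ ¬req): {Grant, Busy, Release, Deny}.
States satisfying EG AG (¬ack ∨ ¬req): {Grant, Busy, Release, Deny}.
Grant ∈ Sat(EG AG (¬ack ∨ ¬req)).

Holds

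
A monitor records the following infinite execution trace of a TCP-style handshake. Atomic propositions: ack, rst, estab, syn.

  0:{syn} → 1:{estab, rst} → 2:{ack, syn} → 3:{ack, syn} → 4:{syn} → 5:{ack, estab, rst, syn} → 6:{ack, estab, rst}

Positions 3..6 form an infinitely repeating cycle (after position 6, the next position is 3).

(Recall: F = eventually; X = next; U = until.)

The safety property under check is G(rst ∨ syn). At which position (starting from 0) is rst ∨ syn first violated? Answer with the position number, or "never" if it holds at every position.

never

rst ∨ syn holds at every position 0..6, and those are all the positions the trace ever visits, so the invariant G(rst ∨ syn) is never violated.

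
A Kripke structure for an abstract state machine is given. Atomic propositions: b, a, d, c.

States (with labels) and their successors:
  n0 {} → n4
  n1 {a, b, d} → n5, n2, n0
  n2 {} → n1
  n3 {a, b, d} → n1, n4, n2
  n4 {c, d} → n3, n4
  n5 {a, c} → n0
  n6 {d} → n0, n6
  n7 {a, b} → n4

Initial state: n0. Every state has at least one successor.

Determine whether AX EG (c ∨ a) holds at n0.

Satisfied

States satisfying EG (c ∨ a): {n3, n4, n7}.
States satisfying AX EG (c ∨ a): {n0, n4, n7}.
n0 ∈ Sat(AX EG (c ∨ a)).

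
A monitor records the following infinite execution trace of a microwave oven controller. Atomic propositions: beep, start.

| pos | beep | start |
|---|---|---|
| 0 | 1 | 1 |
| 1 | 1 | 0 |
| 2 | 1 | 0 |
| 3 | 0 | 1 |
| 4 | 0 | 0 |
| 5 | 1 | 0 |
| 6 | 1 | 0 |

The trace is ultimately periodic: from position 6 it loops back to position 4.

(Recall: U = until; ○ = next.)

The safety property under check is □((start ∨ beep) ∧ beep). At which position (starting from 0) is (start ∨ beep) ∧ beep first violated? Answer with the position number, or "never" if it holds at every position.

3

Check (start ∨ beep) ∧ beep at each position in order: 0 ✓, 1 ✓, 2 ✓.
At position 3 the labels are {start}, so (start ∨ beep) ∧ beep is false there. This is the first violation.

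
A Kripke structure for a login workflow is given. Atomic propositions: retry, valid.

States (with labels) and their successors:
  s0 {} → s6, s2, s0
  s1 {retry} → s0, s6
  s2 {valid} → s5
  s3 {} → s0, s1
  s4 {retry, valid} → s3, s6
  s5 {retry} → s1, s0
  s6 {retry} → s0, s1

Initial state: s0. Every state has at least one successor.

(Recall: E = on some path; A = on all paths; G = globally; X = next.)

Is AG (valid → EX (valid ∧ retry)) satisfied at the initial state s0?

No

States satisfying valid → EX (valid ∧ retry): {s0, s1, s3, s5, s6}.
States satisfying AG (valid → EX (valid ∧ retry)): ∅.
s2 is reachable from s0 and violates valid → EX (valid ∧ retry), so AG fails at s0.
s0 ∉ Sat(AG (valid → EX (valid ∧ retry))).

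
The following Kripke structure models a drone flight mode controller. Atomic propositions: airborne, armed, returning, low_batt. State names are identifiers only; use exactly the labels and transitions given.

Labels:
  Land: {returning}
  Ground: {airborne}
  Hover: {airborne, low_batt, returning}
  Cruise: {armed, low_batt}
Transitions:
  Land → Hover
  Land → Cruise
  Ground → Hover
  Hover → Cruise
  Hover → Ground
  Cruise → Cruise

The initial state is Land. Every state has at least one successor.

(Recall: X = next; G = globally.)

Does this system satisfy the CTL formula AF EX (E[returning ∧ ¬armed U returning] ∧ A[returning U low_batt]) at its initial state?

States satisfying AF EX (E[returning ∧ ¬armed U returning] ∧ A[returning U low_batt]): {Land, Ground}.
Land ∈ Sat(AF EX (E[returning ∧ ¬armed U returning] ∧ A[returning U low_batt])).

Holds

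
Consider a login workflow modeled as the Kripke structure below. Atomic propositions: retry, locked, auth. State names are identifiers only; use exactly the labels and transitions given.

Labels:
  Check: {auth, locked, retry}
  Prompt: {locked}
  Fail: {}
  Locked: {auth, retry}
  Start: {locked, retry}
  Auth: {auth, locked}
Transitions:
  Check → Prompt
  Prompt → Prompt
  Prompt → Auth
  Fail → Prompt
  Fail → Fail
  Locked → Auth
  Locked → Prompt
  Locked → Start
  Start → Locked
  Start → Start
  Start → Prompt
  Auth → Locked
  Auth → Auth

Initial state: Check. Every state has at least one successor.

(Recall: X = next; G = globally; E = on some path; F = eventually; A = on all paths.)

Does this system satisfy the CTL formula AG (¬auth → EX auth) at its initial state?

Yes

States satisfying ¬auth → EX auth: {Check, Prompt, Locked, Start, Auth}.
States satisfying AG (¬auth → EX auth): {Check, Prompt, Locked, Start, Auth}.
Every state reachable from Check satisfies ¬auth → EX auth.
Check ∈ Sat(AG (¬auth → EX auth)).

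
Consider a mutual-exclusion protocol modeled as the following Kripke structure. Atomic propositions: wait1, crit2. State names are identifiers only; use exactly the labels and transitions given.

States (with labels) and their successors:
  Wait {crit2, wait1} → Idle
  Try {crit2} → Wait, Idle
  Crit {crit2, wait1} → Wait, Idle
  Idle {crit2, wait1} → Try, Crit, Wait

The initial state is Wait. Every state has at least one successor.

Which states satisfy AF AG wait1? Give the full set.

States satisfying AG wait1: ∅.
States satisfying AF AG wait1: ∅.

none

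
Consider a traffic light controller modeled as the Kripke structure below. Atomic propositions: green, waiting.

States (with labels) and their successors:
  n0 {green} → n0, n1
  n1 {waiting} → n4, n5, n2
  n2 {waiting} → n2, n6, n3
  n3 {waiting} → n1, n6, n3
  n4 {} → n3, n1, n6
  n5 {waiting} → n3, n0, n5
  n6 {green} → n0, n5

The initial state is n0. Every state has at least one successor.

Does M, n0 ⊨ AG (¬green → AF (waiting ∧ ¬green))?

Violated

States satisfying ¬green → AF (waiting ∧ ¬green): {n0, n1, n2, n3, n5, n6}.
States satisfying AG (¬green → AF (waiting ∧ ¬green)): ∅.
n4 is reachable from n0 and violates ¬green → AF (waiting ∧ ¬green), so AG fails at n0.
n0 ∉ Sat(AG (¬green → AF (waiting ∧ ¬green))).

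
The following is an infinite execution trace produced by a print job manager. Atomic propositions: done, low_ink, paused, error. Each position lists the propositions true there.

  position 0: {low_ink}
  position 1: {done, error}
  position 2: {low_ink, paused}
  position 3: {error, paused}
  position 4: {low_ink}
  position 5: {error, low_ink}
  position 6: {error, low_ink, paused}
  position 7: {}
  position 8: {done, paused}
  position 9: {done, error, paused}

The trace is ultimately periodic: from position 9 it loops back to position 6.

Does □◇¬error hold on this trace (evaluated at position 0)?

◇¬error holds at every position 0..9, and those are all positions ever visited, so □◇¬error holds.

Holds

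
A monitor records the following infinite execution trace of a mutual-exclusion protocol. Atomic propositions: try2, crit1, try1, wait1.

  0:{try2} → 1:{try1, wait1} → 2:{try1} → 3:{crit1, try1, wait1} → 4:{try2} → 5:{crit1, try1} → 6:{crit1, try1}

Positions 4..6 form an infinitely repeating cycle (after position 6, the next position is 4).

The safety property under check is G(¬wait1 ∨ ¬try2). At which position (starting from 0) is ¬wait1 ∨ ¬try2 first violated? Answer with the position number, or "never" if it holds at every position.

¬wait1 ∨ ¬try2 holds at every position 0..6, and those are all the positions the trace ever visits, so the invariant G(¬wait1 ∨ ¬try2) is never violated.

never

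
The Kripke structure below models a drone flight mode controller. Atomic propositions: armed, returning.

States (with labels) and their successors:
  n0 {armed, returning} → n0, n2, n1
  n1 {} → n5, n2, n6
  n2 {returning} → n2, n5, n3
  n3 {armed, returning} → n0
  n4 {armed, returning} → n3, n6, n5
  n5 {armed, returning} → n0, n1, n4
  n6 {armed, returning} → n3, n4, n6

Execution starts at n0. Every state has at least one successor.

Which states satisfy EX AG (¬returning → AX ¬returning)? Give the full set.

States satisfying AG (¬returning → AX ¬returning): ∅.
States satisfying EX AG (¬returning → AX ¬returning): ∅.

none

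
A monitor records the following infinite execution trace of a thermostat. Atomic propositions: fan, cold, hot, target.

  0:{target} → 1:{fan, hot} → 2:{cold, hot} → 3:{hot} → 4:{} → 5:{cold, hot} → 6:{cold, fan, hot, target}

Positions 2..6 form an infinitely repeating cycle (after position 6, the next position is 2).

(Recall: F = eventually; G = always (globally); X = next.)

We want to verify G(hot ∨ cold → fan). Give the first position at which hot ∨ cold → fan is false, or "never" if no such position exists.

Check hot ∨ cold → fan at each position in order: 0 ✓, 1 ✓.
At position 2 the labels are {cold, hot}, so hot ∨ cold → fan is false there. This is the first violation.

2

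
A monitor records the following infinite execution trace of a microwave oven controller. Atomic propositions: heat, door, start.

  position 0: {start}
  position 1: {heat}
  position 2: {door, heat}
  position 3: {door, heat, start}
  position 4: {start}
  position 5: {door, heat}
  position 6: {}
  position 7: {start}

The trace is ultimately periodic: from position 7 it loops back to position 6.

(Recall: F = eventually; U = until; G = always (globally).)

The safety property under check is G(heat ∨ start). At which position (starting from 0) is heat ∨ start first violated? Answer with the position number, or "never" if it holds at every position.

Check heat ∨ start at each position in order: 0 ✓, 1 ✓, 2 ✓, 3 ✓, 4 ✓, 5 ✓.
At position 6 the labels are {}, so heat ∨ start is false there. This is the first violation.

6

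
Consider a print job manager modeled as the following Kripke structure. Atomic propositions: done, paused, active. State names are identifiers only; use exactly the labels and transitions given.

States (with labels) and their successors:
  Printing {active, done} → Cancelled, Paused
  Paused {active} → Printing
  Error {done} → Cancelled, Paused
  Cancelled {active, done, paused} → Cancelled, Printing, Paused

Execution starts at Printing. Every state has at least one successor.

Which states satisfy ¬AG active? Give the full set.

States satisfying active: {Printing, Paused, Cancelled}.
States satisfying AG active: {Printing, Paused, Cancelled}.
States satisfying ¬AG active: {Error}.

{Error}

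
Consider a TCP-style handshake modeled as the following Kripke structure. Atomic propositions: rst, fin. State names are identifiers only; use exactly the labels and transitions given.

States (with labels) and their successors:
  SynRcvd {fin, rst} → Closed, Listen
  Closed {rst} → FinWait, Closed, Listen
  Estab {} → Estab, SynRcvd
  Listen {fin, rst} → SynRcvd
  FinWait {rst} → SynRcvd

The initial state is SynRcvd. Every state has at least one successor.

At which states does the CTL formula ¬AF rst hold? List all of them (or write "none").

{Estab}

States satisfying rst: {SynRcvd, Closed, Listen, FinWait}.
States satisfying AF rst: {SynRcvd, Closed, Listen, FinWait}.
States satisfying ¬AF rst: {Estab}.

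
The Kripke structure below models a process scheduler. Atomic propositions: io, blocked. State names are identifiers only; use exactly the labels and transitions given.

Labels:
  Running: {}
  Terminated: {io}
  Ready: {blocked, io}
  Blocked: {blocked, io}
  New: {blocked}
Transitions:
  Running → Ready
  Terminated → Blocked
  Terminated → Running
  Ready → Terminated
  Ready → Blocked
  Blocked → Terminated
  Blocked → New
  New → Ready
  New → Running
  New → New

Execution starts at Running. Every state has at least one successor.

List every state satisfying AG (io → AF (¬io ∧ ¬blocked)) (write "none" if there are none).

none

States satisfying io → AF (¬io ∧ ¬blocked): {Running, New}.
States satisfying AG (io → AF (¬io ∧ ¬blocked)): ∅.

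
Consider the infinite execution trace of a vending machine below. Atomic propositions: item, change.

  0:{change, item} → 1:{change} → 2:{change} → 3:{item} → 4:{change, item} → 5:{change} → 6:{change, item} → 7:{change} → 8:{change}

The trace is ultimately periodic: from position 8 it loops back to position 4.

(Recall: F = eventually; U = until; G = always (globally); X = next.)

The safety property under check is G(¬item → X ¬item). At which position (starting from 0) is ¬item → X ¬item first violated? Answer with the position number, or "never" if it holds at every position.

2

Check ¬item → X ¬item at each position in order: 0 ✓, 1 ✓.
At position 2 the labels are {change} and the next position 3 has {item}, so ¬item → X ¬item is false there. This is the first violation.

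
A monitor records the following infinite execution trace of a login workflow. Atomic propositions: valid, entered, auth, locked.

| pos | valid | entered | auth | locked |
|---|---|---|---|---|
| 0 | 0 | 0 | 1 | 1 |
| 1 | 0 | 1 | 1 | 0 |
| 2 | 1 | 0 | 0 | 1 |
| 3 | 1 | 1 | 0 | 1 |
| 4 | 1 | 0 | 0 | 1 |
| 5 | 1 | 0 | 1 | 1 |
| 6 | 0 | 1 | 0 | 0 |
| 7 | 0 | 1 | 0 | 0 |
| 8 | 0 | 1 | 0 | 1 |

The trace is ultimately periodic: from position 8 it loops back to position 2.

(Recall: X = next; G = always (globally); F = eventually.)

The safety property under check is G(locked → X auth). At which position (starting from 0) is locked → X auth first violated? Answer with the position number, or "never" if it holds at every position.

Check locked → X auth at each position in order: 0 ✓, 1 ✓.
At position 2 the labels are {locked, valid} and the next position 3 has {entered, locked, valid}, so locked → X auth is false there. This is the first violation.

2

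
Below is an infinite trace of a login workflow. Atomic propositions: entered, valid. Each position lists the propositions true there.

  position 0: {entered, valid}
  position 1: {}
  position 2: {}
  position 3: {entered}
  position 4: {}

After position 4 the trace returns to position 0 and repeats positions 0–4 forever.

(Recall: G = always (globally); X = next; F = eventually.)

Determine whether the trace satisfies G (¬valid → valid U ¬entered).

¬valid → valid U ¬entered must hold at every position from 0 onward. It fails at position 3, so G (¬valid → valid U ¬entered) is false.
Positions where ¬valid holds: 1, 2, 3, 4.
Check valid U ¬entered at each: 1→ok, 2→ok, 3→fails, 4→ok.

Does not hold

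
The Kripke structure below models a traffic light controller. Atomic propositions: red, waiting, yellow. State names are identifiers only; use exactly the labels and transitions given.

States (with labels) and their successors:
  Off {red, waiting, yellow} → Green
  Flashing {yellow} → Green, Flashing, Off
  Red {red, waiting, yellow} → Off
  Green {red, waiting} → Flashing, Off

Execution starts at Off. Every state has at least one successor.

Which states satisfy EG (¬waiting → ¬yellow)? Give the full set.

States satisfying ¬waiting → ¬yellow: {Off, Red, Green}.
States satisfying EG (¬waiting → ¬yellow): {Off, Red, Green}.

{Off, Red, Green}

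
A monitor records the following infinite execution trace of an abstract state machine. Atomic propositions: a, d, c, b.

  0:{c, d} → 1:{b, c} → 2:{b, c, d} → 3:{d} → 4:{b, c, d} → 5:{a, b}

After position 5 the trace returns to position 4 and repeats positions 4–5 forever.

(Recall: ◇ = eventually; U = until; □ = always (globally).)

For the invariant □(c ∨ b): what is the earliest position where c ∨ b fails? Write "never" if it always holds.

3

Check c ∨ b at each position in order: 0 ✓, 1 ✓, 2 ✓.
At position 3 the labels are {d}, so c ∨ b is false there. This is the first violation.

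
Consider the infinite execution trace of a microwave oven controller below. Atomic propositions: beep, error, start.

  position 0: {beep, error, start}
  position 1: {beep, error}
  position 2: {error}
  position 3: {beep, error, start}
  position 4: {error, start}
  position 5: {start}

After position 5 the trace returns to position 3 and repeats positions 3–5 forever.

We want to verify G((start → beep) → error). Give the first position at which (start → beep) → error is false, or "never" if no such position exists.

never

(start → beep) → error holds at every position 0..5, and those are all the positions the trace ever visits, so the invariant G((start → beep) → error) is never violated.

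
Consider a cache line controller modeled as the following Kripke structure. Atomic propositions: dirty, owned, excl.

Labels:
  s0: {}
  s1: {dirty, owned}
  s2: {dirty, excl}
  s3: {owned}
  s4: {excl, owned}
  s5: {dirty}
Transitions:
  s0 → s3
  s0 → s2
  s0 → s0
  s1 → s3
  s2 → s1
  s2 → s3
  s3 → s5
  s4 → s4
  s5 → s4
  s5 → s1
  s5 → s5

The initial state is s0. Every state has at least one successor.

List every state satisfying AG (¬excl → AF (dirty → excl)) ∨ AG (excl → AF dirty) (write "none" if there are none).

{s4}

States satisfying ¬excl → AF (dirty → excl): {s0, s1, s2, s3, s4}.
States satisfying AG (¬excl → AF (dirty → excl)): {s4}.
States satisfying excl → AF dirty: {s0, s1, s2, s3, s5}.
States satisfying AG (excl → AF dirty): ∅.
States satisfying AG (¬excl → AF (dirty → excl)) ∨ AG (excl → AF dirty): {s4}.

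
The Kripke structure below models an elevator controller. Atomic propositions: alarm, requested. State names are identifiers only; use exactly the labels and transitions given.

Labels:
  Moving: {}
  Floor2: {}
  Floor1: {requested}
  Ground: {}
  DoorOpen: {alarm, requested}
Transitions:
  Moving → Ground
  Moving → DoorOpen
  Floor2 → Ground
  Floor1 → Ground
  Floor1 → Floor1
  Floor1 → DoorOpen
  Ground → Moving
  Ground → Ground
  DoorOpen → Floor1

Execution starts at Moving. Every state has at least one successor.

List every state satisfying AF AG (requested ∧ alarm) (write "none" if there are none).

States satisfying AG (requested ∧ alarm): ∅.
States satisfying AF AG (requested ∧ alarm): ∅.

none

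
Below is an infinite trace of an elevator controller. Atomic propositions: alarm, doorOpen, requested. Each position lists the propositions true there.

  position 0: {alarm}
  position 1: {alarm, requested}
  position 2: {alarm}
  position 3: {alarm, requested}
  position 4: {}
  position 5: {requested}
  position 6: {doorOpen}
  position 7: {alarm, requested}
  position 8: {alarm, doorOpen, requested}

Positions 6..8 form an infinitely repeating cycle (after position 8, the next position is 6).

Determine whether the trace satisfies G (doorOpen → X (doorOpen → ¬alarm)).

Yes

doorOpen → X (doorOpen → ¬alarm) holds at every position 0..8, and those are all positions ever visited, so G (doorOpen → X (doorOpen → ¬alarm)) holds.
Positions where doorOpen holds: 6, 8.
Check X (doorOpen → ¬alarm) at each: 6→ok, 8→ok.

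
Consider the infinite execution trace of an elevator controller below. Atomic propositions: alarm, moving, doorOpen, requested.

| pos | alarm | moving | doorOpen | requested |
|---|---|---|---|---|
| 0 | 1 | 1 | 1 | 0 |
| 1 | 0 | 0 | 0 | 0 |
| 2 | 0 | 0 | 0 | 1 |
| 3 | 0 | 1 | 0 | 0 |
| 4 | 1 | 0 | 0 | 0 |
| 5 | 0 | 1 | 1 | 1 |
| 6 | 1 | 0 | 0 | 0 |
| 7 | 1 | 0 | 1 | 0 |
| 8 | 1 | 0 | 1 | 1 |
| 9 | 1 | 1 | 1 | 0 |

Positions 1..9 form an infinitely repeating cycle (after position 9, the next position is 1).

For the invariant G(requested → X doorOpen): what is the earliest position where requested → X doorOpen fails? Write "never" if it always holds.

Check requested → X doorOpen at each position in order: 0 ✓, 1 ✓.
At position 2 the labels are {requested} and the next position 3 has {moving}, so requested → X doorOpen is false there. This is the first violation.

2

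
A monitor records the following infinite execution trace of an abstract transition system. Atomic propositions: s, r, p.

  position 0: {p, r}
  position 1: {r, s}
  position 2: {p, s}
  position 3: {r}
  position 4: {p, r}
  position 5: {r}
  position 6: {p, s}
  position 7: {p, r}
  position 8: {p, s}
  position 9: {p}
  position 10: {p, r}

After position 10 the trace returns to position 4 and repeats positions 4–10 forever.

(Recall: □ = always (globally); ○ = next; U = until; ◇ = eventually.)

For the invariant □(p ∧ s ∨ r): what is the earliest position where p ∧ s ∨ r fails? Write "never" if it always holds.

Check p ∧ s ∨ r at each position in order: 0 ✓, 1 ✓, 2 ✓, 3 ✓, 4 ✓, 5 ✓, 6 ✓, 7 ✓, 8 ✓.
At position 9 the labels are {p}, so p ∧ s ∨ r is false there. This is the first violation.

9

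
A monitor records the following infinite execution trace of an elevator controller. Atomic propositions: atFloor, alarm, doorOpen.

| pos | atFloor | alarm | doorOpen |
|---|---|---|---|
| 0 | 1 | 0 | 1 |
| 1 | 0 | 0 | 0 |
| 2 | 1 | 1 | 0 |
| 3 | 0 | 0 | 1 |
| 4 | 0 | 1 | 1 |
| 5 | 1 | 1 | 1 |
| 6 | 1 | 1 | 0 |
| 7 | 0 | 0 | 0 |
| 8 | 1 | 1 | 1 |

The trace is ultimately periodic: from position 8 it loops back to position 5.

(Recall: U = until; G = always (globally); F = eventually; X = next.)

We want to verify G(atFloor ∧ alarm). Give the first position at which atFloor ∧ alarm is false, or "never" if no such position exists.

At position 0 the labels are {atFloor, doorOpen}, so atFloor ∧ alarm is false there. This is the first violation.

0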